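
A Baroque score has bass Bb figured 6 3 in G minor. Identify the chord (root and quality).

G minor

The figures 6 3 indicate a triad in first inversion.
In first inversion the root lies a sixth above the bass: a sixth above Bb in G minor is G.
The chord tones are Bb, D, G, giving G minor.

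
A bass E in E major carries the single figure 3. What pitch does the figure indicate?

Counting 2 letter steps above E lands on G; in E major, that letter is G#.

G#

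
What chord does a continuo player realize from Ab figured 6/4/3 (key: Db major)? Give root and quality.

The figures 6/4/3 indicate a seventh chord in second inversion.
In second inversion the root lies a fourth above the bass: a fourth above Ab in Db major is Db.
The chord tones are Ab, C, Db, F, giving Db major seventh.

Db major seventh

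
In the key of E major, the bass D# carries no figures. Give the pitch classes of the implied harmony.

An unfigured bass implies 5/3.
A third above D# in this key is F#.
A fifth above D# in this key is A.
Together with the bass D#, this spells D# diminished in root position.

D#, F#, A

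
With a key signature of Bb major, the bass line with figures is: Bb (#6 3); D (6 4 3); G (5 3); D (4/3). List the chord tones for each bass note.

Bb (#6/3): Bb, D, G#.
D (6/4/3): D, F, G, Bb.
G (5/3): G, Bb, D.
D (6/4/3): D, F, G, Bb.

Bb, D, G# | D, F, G, Bb | G, Bb, D | D, F, G, Bb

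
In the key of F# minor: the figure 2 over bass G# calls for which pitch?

Counting 1 letter step above G# lands on A; in F# minor, that letter is A.

A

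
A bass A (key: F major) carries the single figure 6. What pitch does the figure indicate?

Counting 5 letter steps above A lands on F; in F major, that letter is F.

F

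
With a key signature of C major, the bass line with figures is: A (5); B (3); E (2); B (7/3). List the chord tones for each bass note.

A, C, E | B, D, F | E, F, A, C | B, D, F, A

A (5/3): A, C, E.
B (5/3): B, D, F.
E (6/4/2): E, F, A, C.
B (7/5/3): B, D, F, A.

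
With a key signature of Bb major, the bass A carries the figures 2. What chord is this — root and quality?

The figures 2 indicate a seventh chord in third inversion.
In third inversion the root lies a second above the bass: a second above A in Bb major is Bb.
The chord tones are A, Bb, D, F, giving Bb major seventh.

Bb major seventh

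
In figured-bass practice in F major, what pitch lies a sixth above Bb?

G

Counting 5 letter steps above Bb lands on G; in F major, that letter is G.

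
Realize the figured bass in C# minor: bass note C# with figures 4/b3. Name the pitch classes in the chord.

C#, Eb, F#, A

The written figures 4/b3 are shorthand for 6/4/3: the 6 is implied.
A third above C# in this key is E, lowered to Eb by the flat.
A fourth above C# in this key is F#.
A sixth above C# in this key is A.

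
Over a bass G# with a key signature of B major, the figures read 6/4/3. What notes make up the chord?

A third above G# in this key is B.
A fourth above G# in this key is C#.
A sixth above G# in this key is E.
Together with the bass G#, this spells C# minor seventh in second inversion.

G#, B, C#, E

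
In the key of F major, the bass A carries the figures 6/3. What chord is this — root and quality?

The figures 6/3 indicate a triad in first inversion.
In first inversion the root lies a sixth above the bass: a sixth above A in F major is F.
The chord tones are A, C, F, giving F major.

F major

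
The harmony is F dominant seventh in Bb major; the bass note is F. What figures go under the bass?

F is the root of F dominant seventh, so the chord is in root position.
A seventh chord in root position is figured 7/5/3, conventionally abbreviated 7.

7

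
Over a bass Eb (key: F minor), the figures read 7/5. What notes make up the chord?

Eb, G, Bb, Db

The written figures 7/5 are shorthand for 7/5/3: the 3 is implied.
A third above Eb in this key is G.
A fifth above Eb in this key is Bb.
A seventh above Eb in this key is Db.
Together with the bass Eb, this spells Eb dominant seventh in root position.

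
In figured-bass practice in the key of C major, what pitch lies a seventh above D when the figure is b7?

Cb

Counting 6 letter steps above D lands on C; in C major, that letter is C.
The b7 figure lowers it a semitone, giving Cb.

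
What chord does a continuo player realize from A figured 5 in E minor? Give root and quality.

The figures 5 indicate a triad in root position.
In root position the bass is the root, so the root is A.
The chord tones are A, C, E, giving A minor.

A minor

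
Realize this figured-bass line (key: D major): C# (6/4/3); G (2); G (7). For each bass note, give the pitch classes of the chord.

C# (6/4/3): C#, E, F#, A.
G (6/4/2): G, A, C#, E.
G (7/5/3): G, B, D, F#.

C#, E, F#, A | G, A, C#, E | G, B, D, F#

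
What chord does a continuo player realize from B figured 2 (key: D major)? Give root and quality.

C# half-diminished seventh

The figures 2 indicate a seventh chord in third inversion.
In third inversion the root lies a second above the bass: a second above B in D major is C#.
The chord tones are B, C#, E, G, giving C# half-diminished seventh.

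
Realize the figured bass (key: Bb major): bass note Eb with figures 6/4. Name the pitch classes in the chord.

A fourth above Eb in this key is A.
A sixth above Eb in this key is C.
Together with the bass Eb, this spells A diminished in second inversion.

Eb, A, C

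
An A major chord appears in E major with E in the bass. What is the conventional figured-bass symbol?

6/4

E is the fifth of A major, so the chord is in second inversion.
A triad in second inversion is figured 6/4, conventionally abbreviated 6/4.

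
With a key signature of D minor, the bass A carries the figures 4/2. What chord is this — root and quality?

The figures 4/2 indicate a seventh chord in third inversion.
In third inversion the root lies a second above the bass: a second above A in D minor is Bb.
The chord tones are A, Bb, D, F, giving Bb major seventh.

Bb major seventh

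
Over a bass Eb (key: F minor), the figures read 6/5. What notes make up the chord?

The written figures 6/5 are shorthand for 6/5/3: the 3 is implied.
A third above Eb in this key is G.
A fifth above Eb in this key is Bb.
A sixth above Eb in this key is C.
Together with the bass Eb, this spells C minor seventh in first inversion.

Eb, G, Bb, C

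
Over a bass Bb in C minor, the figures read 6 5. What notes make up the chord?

The written figures 6 5 are shorthand for 6/5/3: the 3 is implied.
A third above Bb in this key is D.
A fifth above Bb in this key is F.
A sixth above Bb in this key is G.
Together with the bass Bb, this spells G minor seventh in first inversion.

Bb, D, F, G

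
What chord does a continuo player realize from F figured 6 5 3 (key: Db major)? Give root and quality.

The figures 6 5 3 indicate a seventh chord in first inversion.
In first inversion the root lies a sixth above the bass: a sixth above F in Db major is Db.
The chord tones are F, Ab, C, Db, giving Db major seventh.

Db major seventh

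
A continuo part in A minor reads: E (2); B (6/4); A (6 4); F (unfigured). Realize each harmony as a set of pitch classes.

E, F, A, C | B, E, G | A, D, F | F, A, C

E (6/4/2): E, F, A, C.
B (6/4): B, E, G.
A (6/4): A, D, F.
F (5/3): F, A, C.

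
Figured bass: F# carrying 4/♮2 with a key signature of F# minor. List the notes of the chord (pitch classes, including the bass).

The written figures 4/♮2 are shorthand for 6/4/2: the 6 is implied.
A second above F# in this key is G#, made natural (G) by the ♮ figure.
A fourth above F# in this key is B.
A sixth above F# in this key is D.
Together with the bass F#, this spells G major seventh in third inversion.

F#, G, B, D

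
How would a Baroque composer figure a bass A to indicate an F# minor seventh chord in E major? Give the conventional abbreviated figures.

A is the third of F# minor seventh, so the chord is in first inversion.
A seventh chord in first inversion is figured 6/5/3, conventionally abbreviated 6/5.

6/5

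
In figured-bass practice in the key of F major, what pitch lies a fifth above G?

Counting 4 letter steps above G lands on D; in F major, that letter is D.

D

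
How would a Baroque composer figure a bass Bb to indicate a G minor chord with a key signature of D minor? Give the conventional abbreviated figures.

6

Bb is the third of G minor, so the chord is in first inversion.
A triad in first inversion is figured 6/3, conventionally abbreviated 6.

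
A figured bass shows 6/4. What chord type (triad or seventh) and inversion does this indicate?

triad, second inversion

Intervals of 6/4 above the bass form a triad; the bass is the fifth, so this is second inversion.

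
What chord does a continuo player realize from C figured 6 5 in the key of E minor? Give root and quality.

The figures 6 5 indicate a seventh chord in first inversion.
In first inversion the root lies a sixth above the bass: a sixth above C in E minor is A.
The chord tones are C, E, G, A, giving A minor seventh.

A minor seventh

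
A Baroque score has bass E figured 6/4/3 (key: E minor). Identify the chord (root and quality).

A minor seventh

The figures 6/4/3 indicate a seventh chord in second inversion.
In second inversion the root lies a fourth above the bass: a fourth above E in E minor is A.
The chord tones are E, G, A, C, giving A minor seventh.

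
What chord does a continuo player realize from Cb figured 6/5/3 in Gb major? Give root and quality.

The figures 6/5/3 indicate a seventh chord in first inversion.
In first inversion the root lies a sixth above the bass: a sixth above Cb in Gb major is Ab.
The chord tones are Cb, Eb, Gb, Ab, giving Ab minor seventh.

Ab minor seventh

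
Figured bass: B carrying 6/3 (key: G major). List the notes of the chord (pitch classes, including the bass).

B, D, G

A third above B in this key is D.
A sixth above B in this key is G.
Together with the bass B, this spells G major in first inversion.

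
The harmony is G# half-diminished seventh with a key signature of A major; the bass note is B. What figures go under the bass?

B is the third of G# half-diminished seventh, so the chord is in first inversion.
A seventh chord in first inversion is figured 6/5/3, conventionally abbreviated 6/5.

6/5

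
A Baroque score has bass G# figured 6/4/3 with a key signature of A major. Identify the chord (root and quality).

C# minor seventh

The figures 6/4/3 indicate a seventh chord in second inversion.
In second inversion the root lies a fourth above the bass: a fourth above G# in A major is C#.
The chord tones are G#, B, C#, E, giving C# minor seventh.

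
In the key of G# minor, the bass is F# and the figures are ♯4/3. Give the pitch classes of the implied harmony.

The written figures ♯4/3 are shorthand for 6/4/3: the 6 is implied.
A third above F# in this key is A#.
A fourth above F# in this key is B, raised to B# by the sharp.
A sixth above F# in this key is D#.
Together with the bass F#, this spells B# half-diminished seventh in second inversion.

F#, A#, B#, D#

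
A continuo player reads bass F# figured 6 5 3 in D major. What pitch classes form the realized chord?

F#, A, C#, D

A third above F# in this key is A.
A fifth above F# in this key is C#.
A sixth above F# in this key is D.
Together with the bass F#, this spells D major seventh in first inversion.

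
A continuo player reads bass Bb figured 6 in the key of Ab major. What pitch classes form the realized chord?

The written figures 6 are shorthand for 6/3: the 3 is implied.
A third above Bb in this key is Db.
A sixth above Bb in this key is G.
Together with the bass Bb, this spells G diminished in first inversion.

Bb, Db, G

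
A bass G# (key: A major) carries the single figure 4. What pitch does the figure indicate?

Counting 3 letter steps above G# lands on C; in A major, that letter is C#.

C#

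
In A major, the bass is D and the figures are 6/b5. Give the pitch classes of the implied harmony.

D, F#, Ab, B

The written figures 6/b5 are shorthand for 6/5/3: the 3 is implied.
A third above D in this key is F#.
A fifth above D in this key is A, lowered to Ab by the flat.
A sixth above D in this key is B.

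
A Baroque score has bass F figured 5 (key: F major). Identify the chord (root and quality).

F major

The figures 5 indicate a triad in root position.
In root position the bass is the root, so the root is F.
The chord tones are F, A, C, giving F major.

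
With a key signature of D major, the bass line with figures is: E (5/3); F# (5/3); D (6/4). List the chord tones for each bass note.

E (5/3): E, G, B.
F# (5/3): F#, A, C#.
D (6/4): D, G, B.

E, G, B | F#, A, C# | D, G, B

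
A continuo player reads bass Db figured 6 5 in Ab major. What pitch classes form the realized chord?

The written figures 6 5 are shorthand for 6/5/3: the 3 is implied.
A third above Db in this key is F.
A fifth above Db in this key is Ab.
A sixth above Db in this key is Bb.
Together with the bass Db, this spells Bb minor seventh in first inversion.

Db, F, Ab, Bb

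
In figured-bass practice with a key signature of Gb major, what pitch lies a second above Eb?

Counting 1 letter step above Eb lands on F; in Gb major, that letter is F.

F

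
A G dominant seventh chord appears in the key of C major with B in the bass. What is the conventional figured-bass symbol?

B is the third of G dominant seventh, so the chord is in first inversion.
A seventh chord in first inversion is figured 6/5/3, conventionally abbreviated 6/5.

6/5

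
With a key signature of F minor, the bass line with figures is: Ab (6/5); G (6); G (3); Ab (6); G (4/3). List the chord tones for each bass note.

Ab (6/5/3): Ab, C, Eb, F.
G (6/3): G, Bb, Eb.
G (5/3): G, Bb, Db.
Ab (6/3): Ab, C, F.
G (6/4/3): G, Bb, C, Eb.

Ab, C, Eb, F | G, Bb, Eb | G, Bb, Db | Ab, C, F | G, Bb, C, Eb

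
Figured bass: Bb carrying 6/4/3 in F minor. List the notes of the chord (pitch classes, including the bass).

Bb, Db, Eb, G

A third above Bb in this key is Db.
A fourth above Bb in this key is Eb.
A sixth above Bb in this key is G.
Together with the bass Bb, this spells Eb dominant seventh in second inversion.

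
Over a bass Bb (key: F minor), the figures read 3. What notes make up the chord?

The written figures 3 are shorthand for 5/3: the 5 is implied.
A third above Bb in this key is Db.
A fifth above Bb in this key is F.
Together with the bass Bb, this spells Bb minor in root position.

Bb, Db, F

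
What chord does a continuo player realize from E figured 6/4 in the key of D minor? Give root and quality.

The figures 6/4 indicate a triad in second inversion.
In second inversion the root lies a fourth above the bass: a fourth above E in D minor is A.
The chord tones are E, A, C, giving A minor.

A minor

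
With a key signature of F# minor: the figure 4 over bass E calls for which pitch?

A

Counting 3 letter steps above E lands on A; in F# minor, that letter is A.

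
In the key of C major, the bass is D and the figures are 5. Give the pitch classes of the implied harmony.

The written figures 5 are shorthand for 5/3: the 3 is implied.
A third above D in this key is F.
A fifth above D in this key is A.
Together with the bass D, this spells D minor in root position.

D, F, A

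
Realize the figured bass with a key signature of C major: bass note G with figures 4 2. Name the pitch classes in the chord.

G, A, C, E

The written figures 4 2 are shorthand for 6/4/2: the 6 is implied.
A second above G in this key is A.
A fourth above G in this key is C.
A sixth above G in this key is E.
Together with the bass G, this spells A minor seventh in third inversion.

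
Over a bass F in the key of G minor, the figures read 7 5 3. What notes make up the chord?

F, A, C, Eb

A third above F in this key is A.
A fifth above F in this key is C.
A seventh above F in this key is Eb.
Together with the bass F, this spells F dominant seventh in root position.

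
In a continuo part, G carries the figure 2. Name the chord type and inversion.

seventh chord, third inversion

2 is shorthand for 6/4/2.
Intervals of 6/4/2 above the bass form a seventh chord; the bass is the seventh, so this is third inversion.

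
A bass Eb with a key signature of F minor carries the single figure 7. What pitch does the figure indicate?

Counting 6 letter steps above Eb lands on D; in F minor, that letter is Db.

Db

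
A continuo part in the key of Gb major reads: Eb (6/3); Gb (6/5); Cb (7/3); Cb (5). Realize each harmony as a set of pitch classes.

Eb, Gb, Cb | Gb, Bb, Db, Eb | Cb, Eb, Gb, Bb | Cb, Eb, Gb

Eb (6/3): Eb, Gb, Cb.
Gb (6/5/3): Gb, Bb, Db, Eb.
Cb (7/5/3): Cb, Eb, Gb, Bb.
Cb (5/3): Cb, Eb, Gb.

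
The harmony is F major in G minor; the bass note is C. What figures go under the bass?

C is the fifth of F major, so the chord is in second inversion.
A triad in second inversion is figured 6/4, conventionally abbreviated 6/4.

6/4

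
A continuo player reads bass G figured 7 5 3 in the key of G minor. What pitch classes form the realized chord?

G, Bb, D, F

A third above G in this key is Bb.
A fifth above G in this key is D.
A seventh above G in this key is F.
Together with the bass G, this spells G minor seventh in root position.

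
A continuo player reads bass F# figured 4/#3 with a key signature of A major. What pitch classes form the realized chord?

The written figures 4/#3 are shorthand for 6/4/3: the 6 is implied.
A third above F# in this key is A, raised to A# by the sharp.
A fourth above F# in this key is B.
A sixth above F# in this key is D.
Together with the bass F#, this spells B minor-major seventh in second inversion.

F#, A#, B, D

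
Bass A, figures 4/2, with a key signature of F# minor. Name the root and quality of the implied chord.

The figures 4/2 indicate a seventh chord in third inversion.
In third inversion the root lies a second above the bass: a second above A in F# minor is B.
The chord tones are A, B, D, F#, giving B minor seventh.

B minor seventh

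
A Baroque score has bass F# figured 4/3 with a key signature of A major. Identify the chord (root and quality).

B minor seventh

The figures 4/3 indicate a seventh chord in second inversion.
In second inversion the root lies a fourth above the bass: a fourth above F# in A major is B.
The chord tones are F#, A, B, D, giving B minor seventh.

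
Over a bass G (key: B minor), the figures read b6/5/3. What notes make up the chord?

A third above G in this key is B.
A fifth above G in this key is D.
A sixth above G in this key is E, lowered to Eb by the flat.
Together with the bass G, this spells Eb augmented major seventh in first inversion.

G, B, D, Eb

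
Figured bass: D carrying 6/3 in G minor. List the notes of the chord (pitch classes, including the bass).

D, F, Bb

A third above D in this key is F.
A sixth above D in this key is Bb.
Together with the bass D, this spells Bb major in first inversion.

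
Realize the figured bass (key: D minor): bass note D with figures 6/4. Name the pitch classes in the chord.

D, G, Bb

A fourth above D in this key is G.
A sixth above D in this key is Bb.
Together with the bass D, this spells G minor in second inversion.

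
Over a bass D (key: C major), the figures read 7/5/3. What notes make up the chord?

D, F, A, C

A third above D in this key is F.
A fifth above D in this key is A.
A seventh above D in this key is C.
Together with the bass D, this spells D minor seventh in root position.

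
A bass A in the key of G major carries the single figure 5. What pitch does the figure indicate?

Counting 4 letter steps above A lands on E; in G major, that letter is E.

E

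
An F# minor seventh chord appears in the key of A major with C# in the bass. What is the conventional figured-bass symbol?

4/3

C# is the fifth of F# minor seventh, so the chord is in second inversion.
A seventh chord in second inversion is figured 6/4/3, conventionally abbreviated 4/3.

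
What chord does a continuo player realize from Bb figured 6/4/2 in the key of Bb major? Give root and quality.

The figures 6/4/2 indicate a seventh chord in third inversion.
In third inversion the root lies a second above the bass: a second above Bb in Bb major is C.
The chord tones are Bb, C, Eb, G, giving C minor seventh.

C minor seventh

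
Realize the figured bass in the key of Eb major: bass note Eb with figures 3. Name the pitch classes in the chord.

Eb, G, Bb

The written figures 3 are shorthand for 5/3: the 5 is implied.
A third above Eb in this key is G.
A fifth above Eb in this key is Bb.
Together with the bass Eb, this spells Eb major in root position.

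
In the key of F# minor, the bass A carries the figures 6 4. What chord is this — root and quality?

The figures 6 4 indicate a triad in second inversion.
In second inversion the root lies a fourth above the bass: a fourth above A in F# minor is D.
The chord tones are A, D, F#, giving D major.

D major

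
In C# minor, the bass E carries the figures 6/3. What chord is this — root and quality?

C# minor

The figures 6/3 indicate a triad in first inversion.
In first inversion the root lies a sixth above the bass: a sixth above E in C# minor is C#.
The chord tones are E, G#, C#, giving C# minor.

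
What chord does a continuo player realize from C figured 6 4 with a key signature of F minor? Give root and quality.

The figures 6 4 indicate a triad in second inversion.
In second inversion the root lies a fourth above the bass: a fourth above C in F minor is F.
The chord tones are C, F, Ab, giving F minor.

F minor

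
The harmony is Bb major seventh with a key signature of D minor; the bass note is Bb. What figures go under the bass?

Bb is the root of Bb major seventh, so the chord is in root position.
A seventh chord in root position is figured 7/5/3, conventionally abbreviated 7.

7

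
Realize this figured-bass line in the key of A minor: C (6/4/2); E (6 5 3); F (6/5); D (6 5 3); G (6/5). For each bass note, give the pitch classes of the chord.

C, D, F, A | E, G, B, C | F, A, C, D | D, F, A, B | G, B, D, E

C (6/4/2): C, D, F, A.
E (6/5/3): E, G, B, C.
F (6/5/3): F, A, C, D.
D (6/5/3): D, F, A, B.
G (6/5/3): G, B, D, E.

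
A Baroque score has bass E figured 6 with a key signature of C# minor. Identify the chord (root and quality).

C# minor

The figures 6 indicate a triad in first inversion.
In first inversion the root lies a sixth above the bass: a sixth above E in C# minor is C#.
The chord tones are E, G#, C#, giving C# minor.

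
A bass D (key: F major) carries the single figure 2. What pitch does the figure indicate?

E

Counting 1 letter step above D lands on E; in F major, that letter is E.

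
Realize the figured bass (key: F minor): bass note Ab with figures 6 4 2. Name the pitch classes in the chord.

Ab, Bb, Db, F

A second above Ab in this key is Bb.
A fourth above Ab in this key is Db.
A sixth above Ab in this key is F.
Together with the bass Ab, this spells Bb minor seventh in third inversion.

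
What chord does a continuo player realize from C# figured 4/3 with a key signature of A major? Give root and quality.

The figures 4/3 indicate a seventh chord in second inversion.
In second inversion the root lies a fourth above the bass: a fourth above C# in A major is F#.
The chord tones are C#, E, F#, A, giving F# minor seventh.

F# minor seventh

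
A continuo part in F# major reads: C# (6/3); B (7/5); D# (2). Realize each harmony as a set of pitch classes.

C#, E#, A# | B, D#, F#, A# | D#, E#, G#, B

C# (6/3): C#, E#, A#.
B (7/5/3): B, D#, F#, A#.
D# (6/4/2): D#, E#, G#, B.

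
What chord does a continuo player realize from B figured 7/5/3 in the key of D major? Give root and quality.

The figures 7/5/3 indicate a seventh chord in root position.
In root position the bass is the root, so the root is B.
The chord tones are B, D, F#, A, giving B minor seventh.

B minor seventh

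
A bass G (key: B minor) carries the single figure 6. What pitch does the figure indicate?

E

Counting 5 letter steps above G lands on E; in B minor, that letter is E.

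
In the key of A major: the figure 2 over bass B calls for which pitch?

C#

Counting 1 letter step above B lands on C; in A major, that letter is C#.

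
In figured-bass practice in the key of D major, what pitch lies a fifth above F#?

C#

Counting 4 letter steps above F# lands on C; in D major, that letter is C#.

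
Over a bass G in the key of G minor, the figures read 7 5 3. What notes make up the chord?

G, Bb, D, F

A third above G in this key is Bb.
A fifth above G in this key is D.
A seventh above G in this key is F.
Together with the bass G, this spells G minor seventh in root position.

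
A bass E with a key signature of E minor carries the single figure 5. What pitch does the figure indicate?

B

Counting 4 letter steps above E lands on B; in E minor, that letter is B.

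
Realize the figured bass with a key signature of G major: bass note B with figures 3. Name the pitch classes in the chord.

B, D, F#

The written figures 3 are shorthand for 5/3: the 5 is implied.
A third above B in this key is D.
A fifth above B in this key is F#.
Together with the bass B, this spells B minor in root position.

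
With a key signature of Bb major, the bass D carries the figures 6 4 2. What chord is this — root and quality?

The figures 6 4 2 indicate a seventh chord in third inversion.
In third inversion the root lies a second above the bass: a second above D in Bb major is Eb.
The chord tones are D, Eb, G, Bb, giving Eb major seventh.

Eb major seventh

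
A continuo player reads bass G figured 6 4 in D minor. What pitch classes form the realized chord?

A fourth above G in this key is C.
A sixth above G in this key is E.
Together with the bass G, this spells C major in second inversion.

G, C, E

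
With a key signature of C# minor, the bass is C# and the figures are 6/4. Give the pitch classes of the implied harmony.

A fourth above C# in this key is F#.
A sixth above C# in this key is A.
Together with the bass C#, this spells F# minor in second inversion.

C#, F#, A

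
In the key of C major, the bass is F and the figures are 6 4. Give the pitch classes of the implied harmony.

F, B, D

A fourth above F in this key is B.
A sixth above F in this key is D.
Together with the bass F, this spells B diminished in second inversion.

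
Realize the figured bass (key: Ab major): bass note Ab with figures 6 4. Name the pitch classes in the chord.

Ab, Db, F

A fourth above Ab in this key is Db.
A sixth above Ab in this key is F.
Together with the bass Ab, this spells Db major in second inversion.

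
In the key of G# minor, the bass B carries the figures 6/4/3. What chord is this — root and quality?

E major seventh

The figures 6/4/3 indicate a seventh chord in second inversion.
In second inversion the root lies a fourth above the bass: a fourth above B in G# minor is E.
The chord tones are B, D#, E, G#, giving E major seventh.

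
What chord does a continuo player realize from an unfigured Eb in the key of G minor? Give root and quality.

Eb major

An unfigured bass indicates a triad in root position.
In root position the bass is the root, so the root is Eb.
The chord tones are Eb, G, Bb, giving Eb major.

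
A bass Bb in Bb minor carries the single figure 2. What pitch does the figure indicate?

C

Counting 1 letter step above Bb lands on C; in Bb minor, that letter is C.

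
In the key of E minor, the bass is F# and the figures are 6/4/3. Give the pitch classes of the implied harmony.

F#, A, B, D

A third above F# in this key is A.
A fourth above F# in this key is B.
A sixth above F# in this key is D.
Together with the bass F#, this spells B minor seventh in second inversion.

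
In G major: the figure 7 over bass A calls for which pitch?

Counting 6 letter steps above A lands on G; in G major, that letter is G.

G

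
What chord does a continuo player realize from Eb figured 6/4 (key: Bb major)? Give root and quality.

A diminished

The figures 6/4 indicate a triad in second inversion.
In second inversion the root lies a fourth above the bass: a fourth above Eb in Bb major is A.
The chord tones are Eb, A, C, giving A diminished.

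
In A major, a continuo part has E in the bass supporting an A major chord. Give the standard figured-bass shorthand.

6/4

E is the fifth of A major, so the chord is in second inversion.
A triad in second inversion is figured 6/4, conventionally abbreviated 6/4.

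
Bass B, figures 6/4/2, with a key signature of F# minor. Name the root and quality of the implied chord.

The figures 6/4/2 indicate a seventh chord in third inversion.
In third inversion the root lies a second above the bass: a second above B in F# minor is C#.
The chord tones are B, C#, E, G#, giving C# minor seventh.

C# minor seventh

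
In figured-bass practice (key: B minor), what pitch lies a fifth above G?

Counting 4 letter steps above G lands on D; in B minor, that letter is D.

D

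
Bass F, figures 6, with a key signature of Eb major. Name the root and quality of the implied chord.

The figures 6 indicate a triad in first inversion.
In first inversion the root lies a sixth above the bass: a sixth above F in Eb major is D.
The chord tones are F, Ab, D, giving D diminished.

D diminished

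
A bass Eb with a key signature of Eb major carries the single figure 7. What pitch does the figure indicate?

Counting 6 letter steps above Eb lands on D; in Eb major, that letter is D.

D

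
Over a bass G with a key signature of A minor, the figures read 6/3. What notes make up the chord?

A third above G in this key is B.
A sixth above G in this key is E.
Together with the bass G, this spells E minor in first inversion.

G, B, E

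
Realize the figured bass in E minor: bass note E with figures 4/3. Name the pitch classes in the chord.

The written figures 4/3 are shorthand for 6/4/3: the 6 is implied.
A third above E in this key is G.
A fourth above E in this key is A.
A sixth above E in this key is C.
Together with the bass E, this spells A minor seventh in second inversion.

E, G, A, C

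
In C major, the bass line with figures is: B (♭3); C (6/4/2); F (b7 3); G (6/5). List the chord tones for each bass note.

B (5/b3): B, Db, F.
C (6/4/2): C, D, F, A.
F (b7/5/3): F, A, C, Eb.
G (6/5/3): G, B, D, E.

B, Db, F | C, D, F, A | F, A, C, Eb | G, B, D, E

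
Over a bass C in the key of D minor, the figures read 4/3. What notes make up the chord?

The written figures 4/3 are shorthand for 6/4/3: the 6 is implied.
A third above C in this key is E.
A fourth above C in this key is F.
A sixth above C in this key is A.
Together with the bass C, this spells F major seventh in second inversion.

C, E, F, A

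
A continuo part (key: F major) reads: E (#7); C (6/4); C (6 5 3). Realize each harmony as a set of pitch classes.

E, G, Bb, D# | C, F, A | C, E, G, A

E (#7/5/3): E, G, Bb, D#.
C (6/4): C, F, A.
C (6/5/3): C, E, G, A.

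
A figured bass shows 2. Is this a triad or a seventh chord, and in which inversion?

seventh chord, third inversion

2 is shorthand for 6/4/2.
Intervals of 6/4/2 above the bass form a seventh chord; the bass is the seventh, so this is third inversion.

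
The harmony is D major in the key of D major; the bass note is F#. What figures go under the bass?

6

F# is the third of D major, so the chord is in first inversion.
A triad in first inversion is figured 6/3, conventionally abbreviated 6.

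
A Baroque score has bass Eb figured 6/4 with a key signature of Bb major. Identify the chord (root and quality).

A diminished

The figures 6/4 indicate a triad in second inversion.
In second inversion the root lies a fourth above the bass: a fourth above Eb in Bb major is A.
The chord tones are Eb, A, C, giving A diminished.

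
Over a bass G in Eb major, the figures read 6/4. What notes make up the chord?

A fourth above G in this key is C.
A sixth above G in this key is Eb.
Together with the bass G, this spells C minor in second inversion.

G, C, Eb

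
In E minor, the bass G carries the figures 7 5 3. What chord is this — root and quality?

The figures 7 5 3 indicate a seventh chord in root position.
In root position the bass is the root, so the root is G.
The chord tones are G, B, D, F#, giving G major seventh.

G major seventh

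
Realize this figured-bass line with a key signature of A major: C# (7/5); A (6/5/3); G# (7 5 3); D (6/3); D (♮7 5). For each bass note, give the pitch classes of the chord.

C#, E, G#, B | A, C#, E, F# | G#, B, D, F# | D, F#, B | D, F#, A, C

C# (7/5/3): C#, E, G#, B.
A (6/5/3): A, C#, E, F#.
G# (7/5/3): G#, B, D, F#.
D (6/3): D, F#, B.
D (♮7/5/3): D, F#, A, C.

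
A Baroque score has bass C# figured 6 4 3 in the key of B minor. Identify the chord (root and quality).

The figures 6 4 3 indicate a seventh chord in second inversion.
In second inversion the root lies a fourth above the bass: a fourth above C# in B minor is F#.
The chord tones are C#, E, F#, A, giving F# minor seventh.

F# minor seventh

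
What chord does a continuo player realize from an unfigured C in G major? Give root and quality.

C major

An unfigured bass indicates a triad in root position.
In root position the bass is the root, so the root is C.
The chord tones are C, E, G, giving C major.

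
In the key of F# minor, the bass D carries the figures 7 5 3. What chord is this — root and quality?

D major seventh

The figures 7 5 3 indicate a seventh chord in root position.
In root position the bass is the root, so the root is D.
The chord tones are D, F#, A, C#, giving D major seventh.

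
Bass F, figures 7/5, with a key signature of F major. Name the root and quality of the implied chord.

The figures 7/5 indicate a seventh chord in root position.
In root position the bass is the root, so the root is F.
The chord tones are F, A, C, E, giving F major seventh.

F major seventh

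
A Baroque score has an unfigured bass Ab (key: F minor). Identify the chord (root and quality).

Ab major

An unfigured bass indicates a triad in root position.
In root position the bass is the root, so the root is Ab.
The chord tones are Ab, C, Eb, giving Ab major.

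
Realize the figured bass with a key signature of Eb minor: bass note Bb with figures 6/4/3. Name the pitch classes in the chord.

Bb, Db, Eb, Gb

A third above Bb in this key is Db.
A fourth above Bb in this key is Eb.
A sixth above Bb in this key is Gb.
Together with the bass Bb, this spells Eb minor seventh in second inversion.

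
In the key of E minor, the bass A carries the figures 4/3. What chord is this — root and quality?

The figures 4/3 indicate a seventh chord in second inversion.
In second inversion the root lies a fourth above the bass: a fourth above A in E minor is D.
The chord tones are A, C, D, F#, giving D dominant seventh.

D dominant seventh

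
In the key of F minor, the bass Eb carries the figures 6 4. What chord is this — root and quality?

The figures 6 4 indicate a triad in second inversion.
In second inversion the root lies a fourth above the bass: a fourth above Eb in F minor is Ab.
The chord tones are Eb, Ab, C, giving Ab major.

Ab major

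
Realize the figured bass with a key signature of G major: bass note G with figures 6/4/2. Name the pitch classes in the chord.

G, A, C, E

A second above G in this key is A.
A fourth above G in this key is C.
A sixth above G in this key is E.
Together with the bass G, this spells A minor seventh in third inversion.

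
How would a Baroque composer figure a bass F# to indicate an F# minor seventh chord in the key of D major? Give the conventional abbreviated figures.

F# is the root of F# minor seventh, so the chord is in root position.
A seventh chord in root position is figured 7/5/3, conventionally abbreviated 7.

7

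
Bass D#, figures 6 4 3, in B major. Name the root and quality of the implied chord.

G# minor seventh

The figures 6 4 3 indicate a seventh chord in second inversion.
In second inversion the root lies a fourth above the bass: a fourth above D# in B major is G#.
The chord tones are D#, F#, G#, B, giving G# minor seventh.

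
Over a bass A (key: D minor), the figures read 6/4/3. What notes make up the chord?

A third above A in this key is C.
A fourth above A in this key is D.
A sixth above A in this key is F.
Together with the bass A, this spells D minor seventh in second inversion.

A, C, D, F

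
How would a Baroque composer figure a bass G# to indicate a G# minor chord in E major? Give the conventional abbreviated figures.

no figures

G# is the root of G# minor, so the chord is in root position.
A triad in root position is figured 5/3, conventionally abbreviated (no figures — root-position triad).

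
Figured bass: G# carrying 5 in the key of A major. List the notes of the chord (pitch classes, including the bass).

G#, B, D

The written figures 5 are shorthand for 5/3: the 3 is implied.
A third above G# in this key is B.
A fifth above G# in this key is D.
Together with the bass G#, this spells G# diminished in root position.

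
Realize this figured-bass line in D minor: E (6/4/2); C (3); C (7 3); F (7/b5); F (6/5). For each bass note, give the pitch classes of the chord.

E, F, A, C | C, E, G | C, E, G, Bb | F, A, Cb, E | F, A, C, D

E (6/4/2): E, F, A, C.
C (5/3): C, E, G.
C (7/5/3): C, E, G, Bb.
F (7/b5/3): F, A, Cb, E.
F (6/5/3): F, A, C, D.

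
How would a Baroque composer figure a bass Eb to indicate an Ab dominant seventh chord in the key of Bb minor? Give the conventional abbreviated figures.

4/3

Eb is the fifth of Ab dominant seventh, so the chord is in second inversion.
A seventh chord in second inversion is figured 6/4/3, conventionally abbreviated 4/3.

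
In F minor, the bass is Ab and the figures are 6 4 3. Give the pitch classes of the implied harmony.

Ab, C, Db, F

A third above Ab in this key is C.
A fourth above Ab in this key is Db.
A sixth above Ab in this key is F.
Together with the bass Ab, this spells Db major seventh in second inversion.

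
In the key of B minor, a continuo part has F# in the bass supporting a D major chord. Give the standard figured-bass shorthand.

6

F# is the third of D major, so the chord is in first inversion.
A triad in first inversion is figured 6/3, conventionally abbreviated 6.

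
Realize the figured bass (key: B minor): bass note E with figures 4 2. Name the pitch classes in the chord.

The written figures 4 2 are shorthand for 6/4/2: the 6 is implied.
A second above E in this key is F#.
A fourth above E in this key is A.
A sixth above E in this key is C#.
Together with the bass E, this spells F# minor seventh in third inversion.

E, F#, A, C#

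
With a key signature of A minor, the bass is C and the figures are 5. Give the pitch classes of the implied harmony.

C, E, G

The written figures 5 are shorthand for 5/3: the 3 is implied.
A third above C in this key is E.
A fifth above C in this key is G.
Together with the bass C, this spells C major in root position.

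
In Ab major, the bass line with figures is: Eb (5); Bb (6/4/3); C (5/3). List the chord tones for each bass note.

Eb (5/3): Eb, G, Bb.
Bb (6/4/3): Bb, Db, Eb, G.
C (5/3): C, Eb, G.

Eb, G, Bb | Bb, Db, Eb, G | C, Eb, G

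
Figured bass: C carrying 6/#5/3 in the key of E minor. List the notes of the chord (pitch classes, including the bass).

C, E, G#, A

A third above C in this key is E.
A fifth above C in this key is G, raised to G# by the sharp.
A sixth above C in this key is A.
Together with the bass C, this spells A minor-major seventh in first inversion.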